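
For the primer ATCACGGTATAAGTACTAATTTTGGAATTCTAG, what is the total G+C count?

10

Counting bases: T=12, G=6, C=4, A=11
Total G or C: 6 + 4 = 10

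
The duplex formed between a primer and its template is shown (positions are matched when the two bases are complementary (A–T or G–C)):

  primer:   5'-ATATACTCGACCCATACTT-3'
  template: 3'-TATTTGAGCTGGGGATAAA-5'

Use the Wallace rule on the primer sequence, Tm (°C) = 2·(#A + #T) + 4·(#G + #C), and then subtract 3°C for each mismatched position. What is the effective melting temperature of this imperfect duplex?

Primer base counts: A=6, T=6, G=1, C=6 → A+T=12, G+C=7
Perfect-match Tm = 2(12) + 4(7) = 24 + 28 = 52°C
Mismatches (positions where the bases are not complementary): 3 (at positions 4, 14, 17)
Effective Tm = 52 − 3×3 = 52 − 9 = 43°C

43°C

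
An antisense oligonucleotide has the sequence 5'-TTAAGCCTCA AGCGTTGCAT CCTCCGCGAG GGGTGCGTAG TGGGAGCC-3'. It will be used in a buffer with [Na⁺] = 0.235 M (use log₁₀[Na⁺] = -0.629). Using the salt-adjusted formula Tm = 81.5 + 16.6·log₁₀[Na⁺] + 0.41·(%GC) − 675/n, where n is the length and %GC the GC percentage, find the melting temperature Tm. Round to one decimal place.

Length n = 48. Base counts: T=10, C=13, G=17, A=8
G+C = 30, so %GC = 30/48 × 100 = 62.5%
Salt term: 16.6 × (-0.629) = -10.441
GC term: 0.41 × 62.5 = 25.625; length term: −675/48 = −14.062
Tm = 81.5 + (-10.441) + 25.625 − 14.062 = 82.622 → 82.6°C

82.6°C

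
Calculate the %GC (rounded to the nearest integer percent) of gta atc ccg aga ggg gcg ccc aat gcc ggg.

70%

Scanning the sequence gives T=3, A=6, G=12, C=9.
G+C = 12 + 9 = 21 out of 30 bases
%GC = 21/30 × 100 = 70% ≈ 70%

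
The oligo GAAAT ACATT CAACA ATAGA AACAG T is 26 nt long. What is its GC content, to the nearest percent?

27%

Scanning the sequence gives C=4, T=5, A=14, G=3.
G+C = 3 + 4 = 7 out of 26 bases
%GC = 7/26 × 100 = 26.92% ≈ 27%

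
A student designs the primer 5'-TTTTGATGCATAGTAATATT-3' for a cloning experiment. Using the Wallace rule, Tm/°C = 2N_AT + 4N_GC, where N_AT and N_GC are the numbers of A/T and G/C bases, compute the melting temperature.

48°C

Scanning the sequence gives A=6, T=10, C=1, G=3.
A+T = 16, G+C = 4
Tm = 2×16 + 4×4 = 48°C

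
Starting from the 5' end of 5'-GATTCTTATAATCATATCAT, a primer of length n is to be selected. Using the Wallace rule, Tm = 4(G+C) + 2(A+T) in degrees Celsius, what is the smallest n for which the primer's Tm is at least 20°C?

n = 8

First 7 bases: GATTCTT → Tm = 18°C (< 20°C)
First 8 bases: GATTCTTA → Tm = 20°C (≥ 20°C)
Each additional base adds 2°C (A/T) or 4°C (G/C), so Tm is non-decreasing in n; n = 8 is the first length to reach 20°C.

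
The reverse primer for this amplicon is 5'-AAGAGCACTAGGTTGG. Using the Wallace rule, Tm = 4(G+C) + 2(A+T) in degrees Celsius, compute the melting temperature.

48°C

Scanning the sequence gives C=2, G=6, T=3, A=5.
AT pairs contribute 8, GC pairs contribute 8.
Tm = 4·8 + 2·8 = 32 + 16 = 48°C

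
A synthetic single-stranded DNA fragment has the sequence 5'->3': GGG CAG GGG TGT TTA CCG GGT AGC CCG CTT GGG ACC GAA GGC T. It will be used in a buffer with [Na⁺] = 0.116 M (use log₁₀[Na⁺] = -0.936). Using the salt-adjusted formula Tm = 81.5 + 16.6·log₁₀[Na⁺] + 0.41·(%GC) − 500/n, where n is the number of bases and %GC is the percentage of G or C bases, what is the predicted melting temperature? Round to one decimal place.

Length n = 43. Scanning the sequence gives A=6, C=10, T=8, G=19.
G+C = 29, so %GC = 29/43 × 100 = 67.442%
Salt term: 16.6 × (-0.936) = -15.538
GC term: 0.41 × 67.442 = 27.651; length term: −500/43 = −11.628
Tm = 81.5 + (-15.538) + 27.651 − 11.628 = 81.985 → 82.0°C

82.0°C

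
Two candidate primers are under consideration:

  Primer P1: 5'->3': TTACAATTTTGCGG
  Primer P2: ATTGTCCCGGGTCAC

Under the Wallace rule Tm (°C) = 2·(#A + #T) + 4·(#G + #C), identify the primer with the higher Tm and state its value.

Primer P1: A+T=9, G+C=5 → Tm = 2(9)+4(5) = 38°C
Primer P2: A+T=6, G+C=9 → Tm = 2(6)+4(9) = 48°C
38°C vs 48°C → primer P2 is higher.

Primer P2, 48°C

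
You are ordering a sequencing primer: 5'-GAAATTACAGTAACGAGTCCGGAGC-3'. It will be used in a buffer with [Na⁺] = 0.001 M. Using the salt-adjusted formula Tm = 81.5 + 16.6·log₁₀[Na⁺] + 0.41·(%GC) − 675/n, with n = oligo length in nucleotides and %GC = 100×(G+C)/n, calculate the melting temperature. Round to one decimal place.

24.4°C

Length n = 25. G=7, T=4, C=5, A=9
G+C = 12, so %GC = 12/25 × 100 = 48%
Salt term: 16.6 × (-3) = -49.8
GC term: 0.41 × 48 = 19.68; length term: −675/25 = −27
Tm = 81.5 + (-49.8) + 19.68 − 27 = 24.38 → 24.4°C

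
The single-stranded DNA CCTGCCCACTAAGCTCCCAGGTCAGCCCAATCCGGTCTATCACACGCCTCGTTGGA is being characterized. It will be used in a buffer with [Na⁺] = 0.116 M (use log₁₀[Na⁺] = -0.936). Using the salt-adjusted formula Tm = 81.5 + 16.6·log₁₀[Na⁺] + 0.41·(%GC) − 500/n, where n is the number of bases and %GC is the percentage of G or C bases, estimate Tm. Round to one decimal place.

81.9°C

Length n = 56. Counting bases: T=11, A=11, C=23, G=11
G+C = 34, so %GC = 34/56 × 100 = 60.714%
Salt term: 16.6 × (-0.936) = -15.538
GC term: 0.41 × 60.714 = 24.893; length term: −500/56 = −8.929
Tm = 81.5 + (-15.538) + 24.893 − 8.929 = 81.926 → 81.9°C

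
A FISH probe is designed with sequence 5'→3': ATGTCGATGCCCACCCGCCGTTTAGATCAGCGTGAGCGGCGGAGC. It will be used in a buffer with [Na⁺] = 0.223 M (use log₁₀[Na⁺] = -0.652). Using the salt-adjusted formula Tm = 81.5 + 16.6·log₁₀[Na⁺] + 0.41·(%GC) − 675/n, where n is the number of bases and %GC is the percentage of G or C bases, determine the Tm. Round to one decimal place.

Length n = 45. Scanning the sequence gives T=8, C=14, G=15, A=8.
G+C = 29, so %GC = 29/45 × 100 = 64.444%
Salt term: 16.6 × (-0.652) = -10.823
GC term: 0.41 × 64.444 = 26.422; length term: −675/45 = −15
Tm = 81.5 + (-10.823) + 26.422 − 15 = 82.099 → 82.1°C

82.1°C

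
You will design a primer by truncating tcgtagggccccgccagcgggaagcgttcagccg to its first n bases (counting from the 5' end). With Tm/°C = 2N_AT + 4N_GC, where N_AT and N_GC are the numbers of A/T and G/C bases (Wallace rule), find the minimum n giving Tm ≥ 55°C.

n = 16

First 15 bases: TCGTAGGGCCCCGCC → Tm = 54°C (< 55°C)
First 16 bases: TCGTAGGGCCCCGCCA → Tm = 56°C (≥ 55°C)
Each additional base adds 2°C (A/T) or 4°C (G/C), so Tm is non-decreasing in n; n = 16 is the first length to reach 55°C.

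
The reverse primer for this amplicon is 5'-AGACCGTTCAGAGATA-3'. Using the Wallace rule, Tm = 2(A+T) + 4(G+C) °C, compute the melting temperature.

46°C

Scanning the sequence gives G=4, C=3, T=3, A=6.
So N_AT = 9 and N_GC = 7.
Tm = 2(9) + 4(7) = 18 + 28 = 46°C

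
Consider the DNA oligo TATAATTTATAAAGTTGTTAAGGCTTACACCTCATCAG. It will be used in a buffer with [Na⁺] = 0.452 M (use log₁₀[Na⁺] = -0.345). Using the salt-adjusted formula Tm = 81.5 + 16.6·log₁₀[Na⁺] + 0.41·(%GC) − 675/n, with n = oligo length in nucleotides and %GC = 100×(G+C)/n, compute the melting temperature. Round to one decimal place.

Length n = 38. Scanning the sequence gives T=14, G=5, C=6, A=13.
G+C = 11, so %GC = 11/38 × 100 = 28.947%
Salt term: 16.6 × (-0.345) = -5.727
GC term: 0.41 × 28.947 = 11.868; length term: −675/38 = −17.763
Tm = 81.5 + (-5.727) + 11.868 − 17.763 = 69.878 → 69.9°C

69.9°C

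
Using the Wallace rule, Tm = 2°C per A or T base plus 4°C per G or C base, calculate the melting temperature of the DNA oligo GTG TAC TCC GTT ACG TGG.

56°C

Base counts: G=6, A=2, C=4, T=6
A+T = 8, G+C = 10
Tm = 4·10 + 2·8 = 40 + 16 = 56°C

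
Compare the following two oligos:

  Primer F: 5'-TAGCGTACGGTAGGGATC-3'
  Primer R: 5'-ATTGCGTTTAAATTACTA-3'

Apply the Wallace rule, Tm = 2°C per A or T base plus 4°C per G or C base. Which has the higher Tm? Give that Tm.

Primer F, 56°C

Primer F: A+T=8, G+C=10 → Tm = 2(8)+4(10) = 56°C
Primer R: A+T=14, G+C=4 → Tm = 2(14)+4(4) = 44°C
56°C vs 44°C → primer F is higher.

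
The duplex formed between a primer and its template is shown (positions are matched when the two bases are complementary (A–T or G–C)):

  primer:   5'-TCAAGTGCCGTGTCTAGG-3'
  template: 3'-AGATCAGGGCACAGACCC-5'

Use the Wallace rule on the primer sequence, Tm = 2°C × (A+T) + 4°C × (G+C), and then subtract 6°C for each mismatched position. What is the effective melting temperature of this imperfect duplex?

38°C

Primer base counts: A=3, T=5, G=6, C=4 → A+T=8, G+C=10
Perfect-match Tm = 2(8) + 4(10) = 16 + 40 = 56°C
Mismatches (positions where the bases are not complementary): 3 (at positions 3, 7, 16)
Effective Tm = 56 − 3×6 = 56 − 18 = 38°C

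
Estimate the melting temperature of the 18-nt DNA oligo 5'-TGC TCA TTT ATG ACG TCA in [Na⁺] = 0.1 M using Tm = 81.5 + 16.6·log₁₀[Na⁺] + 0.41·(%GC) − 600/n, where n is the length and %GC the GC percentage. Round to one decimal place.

47.5°C

Length n = 18. Scanning the sequence gives G=3, A=4, C=4, T=7.
G+C = 7, so %GC = 7/18 × 100 = 38.889%
Salt term: 16.6 × (-1) = -16.6
GC term: 0.41 × 38.889 = 15.944; length term: −600/18 = −33.333
Tm = 81.5 + (-16.6) + 15.944 − 33.333 = 47.511 → 47.5°C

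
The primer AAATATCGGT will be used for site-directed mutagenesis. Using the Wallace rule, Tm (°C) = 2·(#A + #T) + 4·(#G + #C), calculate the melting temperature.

Counting bases: A=4, T=3, C=1, G=2
A+T = 7, G+C = 3
Tm = 4·3 + 2·7 = 12 + 14 = 26°C

26°C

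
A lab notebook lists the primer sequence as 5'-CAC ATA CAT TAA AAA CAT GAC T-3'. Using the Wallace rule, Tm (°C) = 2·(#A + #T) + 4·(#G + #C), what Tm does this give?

56°C

Base counts: T=5, C=5, A=11, G=1
A+T = 16, G+C = 6
Tm = 2(16) + 4(6) = 32 + 24 = 56°C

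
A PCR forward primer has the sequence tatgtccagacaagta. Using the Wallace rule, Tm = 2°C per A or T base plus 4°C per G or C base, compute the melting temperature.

44°C

Scanning the sequence gives T=4, A=6, G=3, C=3.
AT pairs contribute 10, GC pairs contribute 6.
Tm = 4·6 + 2·10 = 24 + 20 = 44°C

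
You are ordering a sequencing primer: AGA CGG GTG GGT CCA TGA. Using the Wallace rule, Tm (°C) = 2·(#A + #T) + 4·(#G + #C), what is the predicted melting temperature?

58°C

Base counts: G=8, C=3, T=3, A=4
A+T = 7, G+C = 11
Tm = 2(7) + 4(11) = 14 + 44 = 58°C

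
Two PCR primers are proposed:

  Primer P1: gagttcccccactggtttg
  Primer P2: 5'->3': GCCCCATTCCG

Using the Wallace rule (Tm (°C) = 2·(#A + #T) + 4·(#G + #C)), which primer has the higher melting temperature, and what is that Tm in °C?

Primer P1, 60°C

Primer P1: A+T=8, G+C=11 → Tm = 2(8)+4(11) = 60°C
Primer P2: A+T=3, G+C=8 → Tm = 2(3)+4(8) = 38°C
60°C vs 38°C → primer P1 is higher.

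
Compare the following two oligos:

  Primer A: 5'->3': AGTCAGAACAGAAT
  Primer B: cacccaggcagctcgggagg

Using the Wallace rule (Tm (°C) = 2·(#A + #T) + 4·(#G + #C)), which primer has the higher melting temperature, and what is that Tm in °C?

Primer A: A+T=9, G+C=5 → Tm = 2(9)+4(5) = 38°C
Primer B: A+T=5, G+C=15 → Tm = 2(5)+4(15) = 70°C
38°C vs 70°C → primer B is higher.

Primer B, 70°C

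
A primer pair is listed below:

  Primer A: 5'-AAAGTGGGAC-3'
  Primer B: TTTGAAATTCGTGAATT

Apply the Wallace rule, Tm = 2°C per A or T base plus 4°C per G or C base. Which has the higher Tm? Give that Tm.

Primer B, 42°C

Primer A: A+T=5, G+C=5 → Tm = 2(5)+4(5) = 30°C
Primer B: A+T=13, G+C=4 → Tm = 2(13)+4(4) = 42°C
30°C vs 42°C → primer B is higher.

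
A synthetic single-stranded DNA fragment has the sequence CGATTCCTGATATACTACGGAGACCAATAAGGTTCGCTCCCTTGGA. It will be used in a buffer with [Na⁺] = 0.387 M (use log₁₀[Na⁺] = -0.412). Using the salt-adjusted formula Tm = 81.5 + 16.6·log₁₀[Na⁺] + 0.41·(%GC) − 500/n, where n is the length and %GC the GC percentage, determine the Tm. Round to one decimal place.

83.4°C

Length n = 46. Scanning the sequence gives C=12, G=10, A=12, T=12.
G+C = 22, so %GC = 22/46 × 100 = 47.826%
Salt term: 16.6 × (-0.412) = -6.839
GC term: 0.41 × 47.826 = 19.609; length term: −500/46 = −10.87
Tm = 81.5 + (-6.839) + 19.609 − 10.87 = 83.4 → 83.4°C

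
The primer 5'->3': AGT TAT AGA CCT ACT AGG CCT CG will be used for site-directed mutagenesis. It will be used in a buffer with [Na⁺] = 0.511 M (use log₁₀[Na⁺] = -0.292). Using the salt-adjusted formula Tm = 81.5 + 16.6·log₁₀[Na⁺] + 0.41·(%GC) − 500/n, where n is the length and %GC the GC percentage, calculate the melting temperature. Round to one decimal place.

74.5°C

Length n = 23. Counting bases: A=6, C=6, G=5, T=6
G+C = 11, so %GC = 11/23 × 100 = 47.826%
Salt term: 16.6 × (-0.292) = -4.847
GC term: 0.41 × 47.826 = 19.609; length term: −500/23 = −21.739
Tm = 81.5 + (-4.847) + 19.609 − 21.739 = 74.523 → 74.5°C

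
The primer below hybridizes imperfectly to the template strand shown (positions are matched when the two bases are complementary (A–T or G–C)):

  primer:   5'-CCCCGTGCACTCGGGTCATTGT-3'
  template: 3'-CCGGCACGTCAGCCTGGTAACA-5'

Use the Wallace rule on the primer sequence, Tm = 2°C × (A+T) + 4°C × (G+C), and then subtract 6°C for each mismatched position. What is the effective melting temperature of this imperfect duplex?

Primer base counts: A=2, T=6, G=6, C=8 → A+T=8, G+C=14
Perfect-match Tm = 2(8) + 4(14) = 16 + 56 = 72°C
Mismatches (positions where the bases are not complementary): 5 (at positions 1, 2, 10, 15, 16)
Effective Tm = 72 − 5×6 = 72 − 30 = 42°C

42°C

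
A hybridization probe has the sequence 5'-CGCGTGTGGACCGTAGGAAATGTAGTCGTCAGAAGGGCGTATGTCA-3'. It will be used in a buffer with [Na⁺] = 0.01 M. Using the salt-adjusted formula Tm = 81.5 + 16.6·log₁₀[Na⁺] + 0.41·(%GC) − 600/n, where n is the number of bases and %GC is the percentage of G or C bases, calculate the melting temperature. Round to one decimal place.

Length n = 46. Counting bases: T=10, G=17, C=8, A=11
G+C = 25, so %GC = 25/46 × 100 = 54.348%
Salt term: 16.6 × (-2) = -33.2
GC term: 0.41 × 54.348 = 22.283; length term: −600/46 = −13.043
Tm = 81.5 + (-33.2) + 22.283 − 13.043 = 57.54 → 57.5°C

57.5°C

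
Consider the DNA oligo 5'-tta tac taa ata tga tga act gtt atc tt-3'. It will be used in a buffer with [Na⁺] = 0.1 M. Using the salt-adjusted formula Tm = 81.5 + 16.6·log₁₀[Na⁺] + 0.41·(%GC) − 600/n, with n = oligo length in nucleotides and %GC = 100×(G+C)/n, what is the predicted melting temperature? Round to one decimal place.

52.7°C

Length n = 29. Counting bases: T=13, G=3, C=3, A=10
G+C = 6, so %GC = 6/29 × 100 = 20.69%
Salt term: 16.6 × (-1) = -16.6
GC term: 0.41 × 20.69 = 8.483; length term: −600/29 = −20.69
Tm = 81.5 + (-16.6) + 8.483 − 20.69 = 52.693 → 52.7°C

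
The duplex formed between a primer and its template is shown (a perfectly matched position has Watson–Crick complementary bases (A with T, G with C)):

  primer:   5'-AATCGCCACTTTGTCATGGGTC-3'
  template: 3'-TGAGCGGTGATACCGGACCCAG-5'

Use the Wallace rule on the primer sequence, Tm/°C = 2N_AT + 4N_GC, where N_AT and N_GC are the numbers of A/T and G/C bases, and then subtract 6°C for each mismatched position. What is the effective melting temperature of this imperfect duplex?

42°C

Primer base counts: A=4, T=7, G=5, C=6 → A+T=11, G+C=11
Perfect-match Tm = 2(11) + 4(11) = 22 + 44 = 66°C
Mismatches (positions where the bases are not complementary): 4 (at positions 2, 11, 14, 16)
Effective Tm = 66 − 4×6 = 66 − 24 = 42°C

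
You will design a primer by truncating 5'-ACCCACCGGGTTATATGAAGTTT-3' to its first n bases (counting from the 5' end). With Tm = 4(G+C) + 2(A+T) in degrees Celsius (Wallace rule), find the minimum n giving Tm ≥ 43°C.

n = 14

First 13 bases: ACCCACCGGGTTA → Tm = 42°C (< 43°C)
First 14 bases: ACCCACCGGGTTAT → Tm = 44°C (≥ 43°C)
Since every base adds ≥2°C, Tm only increases with n, so the threshold is first crossed at n = 14.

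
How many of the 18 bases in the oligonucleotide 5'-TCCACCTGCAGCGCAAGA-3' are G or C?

11

Base counts: A=5, T=2, G=4, C=7
Total G or C: 4 + 7 = 11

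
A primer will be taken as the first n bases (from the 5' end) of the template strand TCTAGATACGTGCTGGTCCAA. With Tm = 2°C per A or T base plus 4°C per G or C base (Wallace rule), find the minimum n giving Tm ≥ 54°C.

First 17 bases: TCTAGATACGTGCTGGT → Tm = 50°C (< 54°C)
First 18 bases: TCTAGATACGTGCTGGTC → Tm = 54°C (≥ 54°C)
Since every base adds ≥2°C, Tm only increases with n, so the threshold is first crossed at n = 18.

n = 18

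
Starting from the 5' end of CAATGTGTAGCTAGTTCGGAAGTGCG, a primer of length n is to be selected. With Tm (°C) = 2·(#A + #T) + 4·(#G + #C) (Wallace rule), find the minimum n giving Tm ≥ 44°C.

n = 16

First 15 bases: CAATGTGTAGCTAGT → Tm = 42°C (< 44°C)
First 16 bases: CAATGTGTAGCTAGTT → Tm = 44°C (≥ 44°C)
Each additional base adds 2°C (A/T) or 4°C (G/C), so Tm is non-decreasing in n; n = 16 is the first length to reach 44°C.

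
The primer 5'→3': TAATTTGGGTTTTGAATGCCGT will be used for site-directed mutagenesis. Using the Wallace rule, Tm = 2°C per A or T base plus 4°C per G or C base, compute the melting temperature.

60°C

Base counts: A=4, C=2, G=6, T=10
AT pairs contribute 14, GC pairs contribute 8.
Tm = 2×14 + 4×8 = 60°C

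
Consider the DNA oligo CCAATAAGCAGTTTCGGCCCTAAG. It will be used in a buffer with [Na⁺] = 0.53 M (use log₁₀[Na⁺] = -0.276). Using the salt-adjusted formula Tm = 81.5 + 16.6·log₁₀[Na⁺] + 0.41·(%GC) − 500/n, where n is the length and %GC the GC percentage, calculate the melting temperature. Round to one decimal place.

Length n = 24. C=7, A=7, G=5, T=5
G+C = 12, so %GC = 12/24 × 100 = 50%
Salt term: 16.6 × (-0.276) = -4.582
GC term: 0.41 × 50 = 20.5; length term: −500/24 = −20.833
Tm = 81.5 + (-4.582) + 20.5 − 20.833 = 76.585 → 76.6°C

76.6°C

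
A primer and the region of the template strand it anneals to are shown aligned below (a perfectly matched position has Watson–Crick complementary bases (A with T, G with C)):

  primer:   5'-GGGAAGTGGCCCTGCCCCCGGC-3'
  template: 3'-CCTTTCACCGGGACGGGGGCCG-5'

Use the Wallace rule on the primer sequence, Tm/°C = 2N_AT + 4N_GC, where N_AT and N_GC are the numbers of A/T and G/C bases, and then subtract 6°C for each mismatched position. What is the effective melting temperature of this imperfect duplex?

74°C

Primer base counts: A=2, T=2, G=9, C=9 → A+T=4, G+C=18
Perfect-match Tm = 2(4) + 4(18) = 8 + 72 = 80°C
Mismatches (positions where the bases are not complementary): 1 (at position 3)
Effective Tm = 80 − 1×6 = 80 − 6 = 74°C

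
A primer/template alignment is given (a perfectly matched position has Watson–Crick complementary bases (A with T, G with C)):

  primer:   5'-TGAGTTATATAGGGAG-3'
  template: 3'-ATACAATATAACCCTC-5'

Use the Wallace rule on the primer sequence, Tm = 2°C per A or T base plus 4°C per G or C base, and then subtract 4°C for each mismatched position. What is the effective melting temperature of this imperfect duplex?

Primer base counts: A=5, T=5, G=6, C=0 → A+T=10, G+C=6
Perfect-match Tm = 2(10) + 4(6) = 20 + 24 = 44°C
Mismatches (positions where the bases are not complementary): 3 (at positions 2, 3, 11)
Effective Tm = 44 − 3×4 = 44 − 12 = 32°C

32°C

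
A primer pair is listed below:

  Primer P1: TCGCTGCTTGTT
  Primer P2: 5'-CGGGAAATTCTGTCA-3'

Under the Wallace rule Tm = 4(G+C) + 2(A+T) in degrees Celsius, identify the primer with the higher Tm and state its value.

Primer P2, 44°C

Primer P1: A+T=6, G+C=6 → Tm = 2(6)+4(6) = 36°C
Primer P2: A+T=8, G+C=7 → Tm = 2(8)+4(7) = 44°C
36°C vs 44°C → primer P2 is higher.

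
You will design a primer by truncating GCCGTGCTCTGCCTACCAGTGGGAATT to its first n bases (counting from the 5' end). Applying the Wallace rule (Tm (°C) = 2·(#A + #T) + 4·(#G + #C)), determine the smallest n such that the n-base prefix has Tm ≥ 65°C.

First 19 bases: GCCGTGCTCTGCCTACCAG → Tm = 64°C (< 65°C)
First 20 bases: GCCGTGCTCTGCCTACCAGT → Tm = 66°C (≥ 65°C)
Since every base adds ≥2°C, Tm only increases with n, so the threshold is first crossed at n = 20.

n = 20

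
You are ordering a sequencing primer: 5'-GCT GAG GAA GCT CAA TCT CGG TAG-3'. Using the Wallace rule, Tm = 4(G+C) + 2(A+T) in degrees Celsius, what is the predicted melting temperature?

74°C

Scanning the sequence gives A=6, C=5, T=5, G=8.
AT pairs contribute 11, GC pairs contribute 13.
Tm = 2(11) + 4(13) = 22 + 52 = 74°C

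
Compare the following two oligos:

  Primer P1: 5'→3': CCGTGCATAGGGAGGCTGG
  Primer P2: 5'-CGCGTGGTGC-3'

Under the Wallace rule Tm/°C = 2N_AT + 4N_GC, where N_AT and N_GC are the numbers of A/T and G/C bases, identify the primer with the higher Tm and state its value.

Primer P1, 64°C

Primer P1: A+T=6, G+C=13 → Tm = 2(6)+4(13) = 64°C
Primer P2: A+T=2, G+C=8 → Tm = 2(2)+4(8) = 36°C
64°C vs 36°C → primer P1 is higher.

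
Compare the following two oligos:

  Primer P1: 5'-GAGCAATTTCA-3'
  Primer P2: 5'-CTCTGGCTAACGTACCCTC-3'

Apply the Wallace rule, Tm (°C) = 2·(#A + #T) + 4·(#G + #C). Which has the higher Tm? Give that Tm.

Primer P2, 60°C

Primer P1: A+T=7, G+C=4 → Tm = 2(7)+4(4) = 30°C
Primer P2: A+T=8, G+C=11 → Tm = 2(8)+4(11) = 60°C
30°C vs 60°C → primer P2 is higher.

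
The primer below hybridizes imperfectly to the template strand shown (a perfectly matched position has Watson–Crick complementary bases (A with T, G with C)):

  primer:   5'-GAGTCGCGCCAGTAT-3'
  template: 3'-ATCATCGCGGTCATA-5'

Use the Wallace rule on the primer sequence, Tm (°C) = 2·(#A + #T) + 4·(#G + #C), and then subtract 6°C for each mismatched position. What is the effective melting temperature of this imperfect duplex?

Primer base counts: A=3, T=3, G=5, C=4 → A+T=6, G+C=9
Perfect-match Tm = 2(6) + 4(9) = 12 + 36 = 48°C
Mismatches (positions where the bases are not complementary): 2 (at positions 1, 5)
Effective Tm = 48 − 2×6 = 48 − 12 = 36°C

36°C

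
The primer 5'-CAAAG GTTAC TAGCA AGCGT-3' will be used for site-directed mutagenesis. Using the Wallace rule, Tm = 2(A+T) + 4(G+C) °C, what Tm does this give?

Scanning the sequence gives G=5, A=7, T=4, C=4.
A+T = 11, G+C = 9
Tm = 2(11) + 4(9) = 22 + 36 = 58°C

58°C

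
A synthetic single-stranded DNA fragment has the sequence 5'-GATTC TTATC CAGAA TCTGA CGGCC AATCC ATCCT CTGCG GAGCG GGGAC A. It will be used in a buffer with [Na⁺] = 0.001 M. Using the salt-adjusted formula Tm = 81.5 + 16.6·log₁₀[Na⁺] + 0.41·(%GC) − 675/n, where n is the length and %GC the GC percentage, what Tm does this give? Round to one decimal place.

41.0°C

Length n = 51. Scanning the sequence gives C=15, T=11, A=12, G=13.
G+C = 28, so %GC = 28/51 × 100 = 54.902%
Salt term: 16.6 × (-3) = -49.8
GC term: 0.41 × 54.902 = 22.51; length term: −675/51 = −13.235
Tm = 81.5 + (-49.8) + 22.51 − 13.235 = 40.975 → 41.0°C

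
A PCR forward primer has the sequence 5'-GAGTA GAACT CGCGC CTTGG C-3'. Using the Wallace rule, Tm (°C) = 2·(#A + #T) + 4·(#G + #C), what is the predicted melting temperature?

Base counts: G=7, T=4, C=6, A=4
So N_AT = 8 and N_GC = 13.
Tm = 4·13 + 2·8 = 52 + 16 = 68°C

68°C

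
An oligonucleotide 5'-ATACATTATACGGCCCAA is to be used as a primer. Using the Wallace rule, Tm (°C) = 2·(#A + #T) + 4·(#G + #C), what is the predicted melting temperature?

50°C

Scanning the sequence gives T=4, C=5, G=2, A=7.
AT pairs contribute 11, GC pairs contribute 7.
Tm = 2×11 + 4×7 = 50°C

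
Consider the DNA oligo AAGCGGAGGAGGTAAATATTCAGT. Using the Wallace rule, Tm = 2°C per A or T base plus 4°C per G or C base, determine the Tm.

G=8, T=5, C=2, A=9
AT pairs contribute 14, GC pairs contribute 10.
Tm = 2(14) + 4(10) = 28 + 40 = 68°C

68°C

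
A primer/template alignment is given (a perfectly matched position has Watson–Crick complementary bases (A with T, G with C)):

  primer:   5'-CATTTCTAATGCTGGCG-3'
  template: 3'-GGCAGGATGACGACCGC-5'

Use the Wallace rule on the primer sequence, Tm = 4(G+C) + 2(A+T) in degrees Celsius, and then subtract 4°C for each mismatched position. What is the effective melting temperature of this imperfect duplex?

34°C

Primer base counts: A=3, T=6, G=4, C=4 → A+T=9, G+C=8
Perfect-match Tm = 2(9) + 4(8) = 18 + 32 = 50°C
Mismatches (positions where the bases are not complementary): 4 (at positions 2, 3, 5, 9)
Effective Tm = 50 − 4×4 = 50 − 16 = 34°C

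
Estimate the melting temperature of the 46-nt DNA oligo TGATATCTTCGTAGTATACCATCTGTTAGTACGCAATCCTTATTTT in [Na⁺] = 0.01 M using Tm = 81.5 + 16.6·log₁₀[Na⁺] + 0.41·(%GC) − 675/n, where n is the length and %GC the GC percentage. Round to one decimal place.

Length n = 46. Scanning the sequence gives T=20, A=11, G=6, C=9.
G+C = 15, so %GC = 15/46 × 100 = 32.609%
Salt term: 16.6 × (-2) = -33.2
GC term: 0.41 × 32.609 = 13.37; length term: −675/46 = −14.674
Tm = 81.5 + (-33.2) + 13.37 − 14.674 = 46.996 → 47.0°C

47.0°C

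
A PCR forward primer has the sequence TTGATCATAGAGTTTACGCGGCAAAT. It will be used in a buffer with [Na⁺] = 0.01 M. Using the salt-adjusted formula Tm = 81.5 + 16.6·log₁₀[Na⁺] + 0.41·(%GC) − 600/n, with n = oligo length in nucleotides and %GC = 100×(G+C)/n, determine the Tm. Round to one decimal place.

41.0°C

Length n = 26. Base counts: C=4, T=8, G=6, A=8
G+C = 10, so %GC = 10/26 × 100 = 38.462%
Salt term: 16.6 × (-2) = -33.2
GC term: 0.41 × 38.462 = 15.769; length term: −600/26 = −23.077
Tm = 81.5 + (-33.2) + 15.769 − 23.077 = 40.992 → 41.0°C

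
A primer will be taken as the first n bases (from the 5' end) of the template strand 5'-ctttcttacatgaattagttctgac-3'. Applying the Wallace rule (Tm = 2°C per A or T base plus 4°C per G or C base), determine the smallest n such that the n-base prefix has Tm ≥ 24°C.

First 8 bases: CTTTCTTA → Tm = 20°C (< 24°C)
First 9 bases: CTTTCTTAC → Tm = 24°C (≥ 24°C)
Each additional base adds 2°C (A/T) or 4°C (G/C), so Tm is non-decreasing in n; n = 9 is the first length to reach 24°C.

n = 9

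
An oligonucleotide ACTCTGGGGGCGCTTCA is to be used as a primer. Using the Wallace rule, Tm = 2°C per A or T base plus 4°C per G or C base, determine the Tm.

56°C

Counting bases: A=2, C=5, T=4, G=6
A+T = 6, G+C = 11
Tm = 2(6) + 4(11) = 12 + 44 = 56°C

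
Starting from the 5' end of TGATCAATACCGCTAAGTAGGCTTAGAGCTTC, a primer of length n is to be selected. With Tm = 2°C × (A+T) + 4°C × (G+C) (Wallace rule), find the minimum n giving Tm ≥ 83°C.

n = 29

First 28 bases: TGATCAATACCGCTAAGTAGGCTTAGAG → Tm = 80°C (< 83°C)
First 29 bases: TGATCAATACCGCTAAGTAGGCTTAGAGC → Tm = 84°C (≥ 83°C)
Each additional base adds 2°C (A/T) or 4°C (G/C), so Tm is non-decreasing in n; n = 29 is the first length to reach 83°C.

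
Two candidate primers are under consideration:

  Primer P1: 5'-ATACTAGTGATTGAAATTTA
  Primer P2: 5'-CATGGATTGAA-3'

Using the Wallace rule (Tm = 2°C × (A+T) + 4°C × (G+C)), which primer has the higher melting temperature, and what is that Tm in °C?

Primer P1: A+T=16, G+C=4 → Tm = 2(16)+4(4) = 48°C
Primer P2: A+T=7, G+C=4 → Tm = 2(7)+4(4) = 30°C
48°C vs 30°C → primer P1 is higher.

Primer P1, 48°C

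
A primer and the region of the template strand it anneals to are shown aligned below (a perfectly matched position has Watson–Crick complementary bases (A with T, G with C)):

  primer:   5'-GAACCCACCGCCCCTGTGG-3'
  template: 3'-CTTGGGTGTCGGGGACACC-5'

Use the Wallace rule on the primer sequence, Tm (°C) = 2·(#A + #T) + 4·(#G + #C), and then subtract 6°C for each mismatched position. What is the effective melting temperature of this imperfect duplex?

60°C

Primer base counts: A=3, T=2, G=5, C=9 → A+T=5, G+C=14
Perfect-match Tm = 2(5) + 4(14) = 10 + 56 = 66°C
Mismatches (positions where the bases are not complementary): 1 (at position 9)
Effective Tm = 66 − 1×6 = 66 − 6 = 60°C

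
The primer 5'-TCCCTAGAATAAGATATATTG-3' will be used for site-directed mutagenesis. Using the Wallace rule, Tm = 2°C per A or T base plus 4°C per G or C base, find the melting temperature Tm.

54°C

Scanning the sequence gives A=8, C=3, T=7, G=3.
So N_AT = 15 and N_GC = 6.
Tm = 4·6 + 2·15 = 24 + 30 = 54°C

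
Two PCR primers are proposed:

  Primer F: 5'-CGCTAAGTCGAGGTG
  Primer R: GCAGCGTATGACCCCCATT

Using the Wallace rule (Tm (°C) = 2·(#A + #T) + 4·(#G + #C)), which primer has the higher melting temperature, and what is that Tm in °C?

Primer R, 60°C

Primer F: A+T=6, G+C=9 → Tm = 2(6)+4(9) = 48°C
Primer R: A+T=8, G+C=11 → Tm = 2(8)+4(11) = 60°C
48°C vs 60°C → primer R is higher.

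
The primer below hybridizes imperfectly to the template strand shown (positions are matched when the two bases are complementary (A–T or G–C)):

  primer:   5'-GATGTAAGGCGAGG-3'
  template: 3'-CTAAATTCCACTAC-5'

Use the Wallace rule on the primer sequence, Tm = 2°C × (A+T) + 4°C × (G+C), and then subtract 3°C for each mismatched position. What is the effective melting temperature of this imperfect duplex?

35°C

Primer base counts: A=4, T=2, G=7, C=1 → A+T=6, G+C=8
Perfect-match Tm = 2(6) + 4(8) = 12 + 32 = 44°C
Mismatches (positions where the bases are not complementary): 3 (at positions 4, 10, 13)
Effective Tm = 44 − 3×3 = 44 − 9 = 35°C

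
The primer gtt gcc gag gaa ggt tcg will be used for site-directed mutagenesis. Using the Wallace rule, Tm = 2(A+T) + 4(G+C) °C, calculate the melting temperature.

C=3, A=3, T=4, G=8
AT pairs contribute 7, GC pairs contribute 11.
Tm = 4·11 + 2·7 = 44 + 14 = 58°C

58°C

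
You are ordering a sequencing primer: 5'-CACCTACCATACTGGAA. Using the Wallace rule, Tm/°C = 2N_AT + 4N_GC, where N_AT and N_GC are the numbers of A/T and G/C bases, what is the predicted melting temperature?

50°C

Base counts: T=3, C=6, A=6, G=2
So N_AT = 9 and N_GC = 8.
Tm = 2×9 + 4×8 = 50°C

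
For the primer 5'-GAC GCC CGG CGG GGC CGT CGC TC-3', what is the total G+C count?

Counting bases: C=10, A=1, T=2, G=10
G+C = 10 + 10 = 20

20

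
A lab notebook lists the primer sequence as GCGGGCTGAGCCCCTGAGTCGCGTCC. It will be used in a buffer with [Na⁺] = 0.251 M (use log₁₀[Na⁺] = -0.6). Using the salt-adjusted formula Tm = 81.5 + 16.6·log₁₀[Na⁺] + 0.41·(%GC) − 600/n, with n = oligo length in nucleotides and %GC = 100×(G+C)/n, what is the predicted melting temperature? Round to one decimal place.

Length n = 26. Scanning the sequence gives G=10, T=4, C=10, A=2.
G+C = 20, so %GC = 20/26 × 100 = 76.923%
Salt term: 16.6 × (-0.6) = -9.96
GC term: 0.41 × 76.923 = 31.538; length term: −600/26 = −23.077
Tm = 81.5 + (-9.96) + 31.538 − 23.077 = 80.001 → 80.0°C

80.0°C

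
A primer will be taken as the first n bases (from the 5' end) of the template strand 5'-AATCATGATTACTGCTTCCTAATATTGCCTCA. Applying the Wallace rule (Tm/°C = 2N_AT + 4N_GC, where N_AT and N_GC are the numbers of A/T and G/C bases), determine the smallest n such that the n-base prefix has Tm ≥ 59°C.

n = 23

First 22 bases: AATCATGATTACTGCTTCCTAA → Tm = 58°C (< 59°C)
First 23 bases: AATCATGATTACTGCTTCCTAAT → Tm = 60°C (≥ 59°C)
Since every base adds ≥2°C, Tm only increases with n, so the threshold is first crossed at n = 23.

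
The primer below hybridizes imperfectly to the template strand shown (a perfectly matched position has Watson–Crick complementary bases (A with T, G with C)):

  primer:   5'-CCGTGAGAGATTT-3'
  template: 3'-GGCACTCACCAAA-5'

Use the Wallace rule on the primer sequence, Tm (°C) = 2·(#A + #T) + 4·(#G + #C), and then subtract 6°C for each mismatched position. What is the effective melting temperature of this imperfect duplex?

Primer base counts: A=3, T=4, G=4, C=2 → A+T=7, G+C=6
Perfect-match Tm = 2(7) + 4(6) = 14 + 24 = 38°C
Mismatches (positions where the bases are not complementary): 2 (at positions 8, 10)
Effective Tm = 38 − 2×6 = 38 − 12 = 26°C

26°C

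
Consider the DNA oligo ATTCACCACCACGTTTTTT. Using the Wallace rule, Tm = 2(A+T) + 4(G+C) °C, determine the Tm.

52°C

Base counts: T=8, A=4, G=1, C=6
A+T = 12, G+C = 7
Tm = 4·7 + 2·12 = 28 + 24 = 52°C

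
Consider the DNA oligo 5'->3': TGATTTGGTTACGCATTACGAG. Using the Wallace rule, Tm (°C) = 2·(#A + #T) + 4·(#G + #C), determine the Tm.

62°C

Counting bases: C=3, T=8, G=6, A=5
AT pairs contribute 13, GC pairs contribute 9.
Tm = 4·9 + 2·13 = 36 + 26 = 62°C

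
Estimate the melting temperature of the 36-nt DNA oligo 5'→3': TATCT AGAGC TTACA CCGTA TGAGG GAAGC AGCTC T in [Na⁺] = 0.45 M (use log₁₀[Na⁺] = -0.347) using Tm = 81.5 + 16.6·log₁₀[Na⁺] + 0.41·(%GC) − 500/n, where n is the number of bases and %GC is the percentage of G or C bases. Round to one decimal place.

81.2°C

Length n = 36. Scanning the sequence gives G=9, A=10, T=9, C=8.
G+C = 17, so %GC = 17/36 × 100 = 47.222%
Salt term: 16.6 × (-0.347) = -5.76
GC term: 0.41 × 47.222 = 19.361; length term: −500/36 = −13.889
Tm = 81.5 + (-5.76) + 19.361 − 13.889 = 81.212 → 81.2°C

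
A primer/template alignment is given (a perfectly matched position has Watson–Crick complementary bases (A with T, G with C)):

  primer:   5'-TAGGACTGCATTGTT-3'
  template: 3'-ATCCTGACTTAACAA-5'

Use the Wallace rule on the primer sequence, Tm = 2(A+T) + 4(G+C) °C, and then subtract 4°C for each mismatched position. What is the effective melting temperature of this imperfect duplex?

Primer base counts: A=3, T=6, G=4, C=2 → A+T=9, G+C=6
Perfect-match Tm = 2(9) + 4(6) = 18 + 24 = 42°C
Mismatches (positions where the bases are not complementary): 1 (at position 9)
Effective Tm = 42 − 1×4 = 42 − 4 = 38°C

38°C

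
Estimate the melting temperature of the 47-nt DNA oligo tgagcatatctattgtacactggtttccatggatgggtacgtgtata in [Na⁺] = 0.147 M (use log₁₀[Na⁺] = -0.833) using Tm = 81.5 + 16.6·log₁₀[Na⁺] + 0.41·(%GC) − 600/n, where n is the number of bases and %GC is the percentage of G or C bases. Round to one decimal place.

Length n = 47. G=12, A=11, C=7, T=17
G+C = 19, so %GC = 19/47 × 100 = 40.426%
Salt term: 16.6 × (-0.833) = -13.828
GC term: 0.41 × 40.426 = 16.575; length term: −600/47 = −12.766
Tm = 81.5 + (-13.828) + 16.575 − 12.766 = 71.481 → 71.5°C

71.5°C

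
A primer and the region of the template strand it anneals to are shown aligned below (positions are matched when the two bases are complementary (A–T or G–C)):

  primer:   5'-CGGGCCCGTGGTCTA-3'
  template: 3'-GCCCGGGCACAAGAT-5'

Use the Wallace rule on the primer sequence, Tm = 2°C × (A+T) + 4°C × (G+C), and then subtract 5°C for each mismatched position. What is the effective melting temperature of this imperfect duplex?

47°C

Primer base counts: A=1, T=3, G=6, C=5 → A+T=4, G+C=11
Perfect-match Tm = 2(4) + 4(11) = 8 + 44 = 52°C
Mismatches (positions where the bases are not complementary): 1 (at position 11)
Effective Tm = 52 − 1×5 = 52 − 5 = 47°C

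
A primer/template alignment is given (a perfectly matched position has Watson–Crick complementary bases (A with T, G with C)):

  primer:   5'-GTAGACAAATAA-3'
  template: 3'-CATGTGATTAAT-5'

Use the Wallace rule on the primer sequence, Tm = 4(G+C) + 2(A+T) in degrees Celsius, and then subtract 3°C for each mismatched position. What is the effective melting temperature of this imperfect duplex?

21°C

Primer base counts: A=7, T=2, G=2, C=1 → A+T=9, G+C=3
Perfect-match Tm = 2(9) + 4(3) = 18 + 12 = 30°C
Mismatches (positions where the bases are not complementary): 3 (at positions 4, 7, 11)
Effective Tm = 30 − 3×3 = 30 − 9 = 21°C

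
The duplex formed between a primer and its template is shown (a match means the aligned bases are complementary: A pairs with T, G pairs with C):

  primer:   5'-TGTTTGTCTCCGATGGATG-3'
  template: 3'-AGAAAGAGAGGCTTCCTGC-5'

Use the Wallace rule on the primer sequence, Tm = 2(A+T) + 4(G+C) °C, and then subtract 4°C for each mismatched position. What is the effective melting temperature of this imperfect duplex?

Primer base counts: A=2, T=8, G=6, C=3 → A+T=10, G+C=9
Perfect-match Tm = 2(10) + 4(9) = 20 + 36 = 56°C
Mismatches (positions where the bases are not complementary): 4 (at positions 2, 6, 14, 18)
Effective Tm = 56 − 4×4 = 56 − 16 = 40°C

40°C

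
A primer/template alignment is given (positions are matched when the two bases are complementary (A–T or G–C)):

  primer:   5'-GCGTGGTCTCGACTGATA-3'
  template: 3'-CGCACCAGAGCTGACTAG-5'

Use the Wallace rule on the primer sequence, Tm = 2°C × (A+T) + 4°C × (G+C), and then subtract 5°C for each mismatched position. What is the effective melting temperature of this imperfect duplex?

51°C

Primer base counts: A=3, T=5, G=6, C=4 → A+T=8, G+C=10
Perfect-match Tm = 2(8) + 4(10) = 16 + 40 = 56°C
Mismatches (positions where the bases are not complementary): 1 (at position 18)
Effective Tm = 56 − 1×5 = 56 − 5 = 51°C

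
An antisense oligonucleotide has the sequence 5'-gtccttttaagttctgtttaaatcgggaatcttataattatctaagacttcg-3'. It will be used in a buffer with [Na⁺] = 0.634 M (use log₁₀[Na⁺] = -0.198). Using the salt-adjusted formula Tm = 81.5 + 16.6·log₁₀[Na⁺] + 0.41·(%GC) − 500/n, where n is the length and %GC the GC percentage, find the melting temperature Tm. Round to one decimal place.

81.2°C

Length n = 52. Base counts: C=8, T=22, A=14, G=8
G+C = 16, so %GC = 16/52 × 100 = 30.769%
Salt term: 16.6 × (-0.198) = -3.287
GC term: 0.41 × 30.769 = 12.615; length term: −500/52 = −9.615
Tm = 81.5 + (-3.287) + 12.615 − 9.615 = 81.213 → 81.2°C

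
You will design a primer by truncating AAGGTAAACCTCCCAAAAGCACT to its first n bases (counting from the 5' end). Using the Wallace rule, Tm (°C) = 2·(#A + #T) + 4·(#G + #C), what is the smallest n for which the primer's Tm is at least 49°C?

n = 18

First 17 bases: AAGGTAAACCTCCCAAA → Tm = 48°C (< 49°C)
First 18 bases: AAGGTAAACCTCCCAAAA → Tm = 50°C (≥ 49°C)
Since every base adds ≥2°C, Tm only increases with n, so the threshold is first crossed at n = 18.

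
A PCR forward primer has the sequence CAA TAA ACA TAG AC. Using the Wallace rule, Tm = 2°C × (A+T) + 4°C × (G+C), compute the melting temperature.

T=2, A=8, C=3, G=1
AT pairs contribute 10, GC pairs contribute 4.
Tm = 4·4 + 2·10 = 16 + 20 = 36°C

36°C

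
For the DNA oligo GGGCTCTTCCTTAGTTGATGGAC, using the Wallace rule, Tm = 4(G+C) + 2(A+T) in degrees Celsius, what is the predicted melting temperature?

70°C

G=7, A=3, C=5, T=8
AT pairs contribute 11, GC pairs contribute 12.
Tm = 2(11) + 4(12) = 22 + 48 = 70°C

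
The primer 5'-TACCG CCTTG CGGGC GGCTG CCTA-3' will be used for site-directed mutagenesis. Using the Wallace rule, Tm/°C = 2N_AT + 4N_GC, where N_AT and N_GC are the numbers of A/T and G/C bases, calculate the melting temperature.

Counting bases: C=9, A=2, T=5, G=8
A+T = 7, G+C = 17
Tm = 2×7 + 4×17 = 82°C

82°C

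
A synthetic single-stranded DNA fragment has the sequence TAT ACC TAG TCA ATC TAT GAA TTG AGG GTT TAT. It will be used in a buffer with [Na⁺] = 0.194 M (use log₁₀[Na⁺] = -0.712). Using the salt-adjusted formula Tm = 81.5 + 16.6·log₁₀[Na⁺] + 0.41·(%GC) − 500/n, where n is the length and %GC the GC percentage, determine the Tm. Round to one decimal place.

Length n = 33. C=4, T=13, G=6, A=10
G+C = 10, so %GC = 10/33 × 100 = 30.303%
Salt term: 16.6 × (-0.712) = -11.819
GC term: 0.41 × 30.303 = 12.424; length term: −500/33 = −15.152
Tm = 81.5 + (-11.819) + 12.424 − 15.152 = 66.953 → 67.0°C

67.0°C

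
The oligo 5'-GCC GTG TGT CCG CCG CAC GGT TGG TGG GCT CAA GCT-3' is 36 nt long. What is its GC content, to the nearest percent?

69%

Base counts: A=3, C=11, T=8, G=14
G+C = 14 + 11 = 25 out of 36 bases
%GC = 25/36 × 100 = 69.44% ≈ 69%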